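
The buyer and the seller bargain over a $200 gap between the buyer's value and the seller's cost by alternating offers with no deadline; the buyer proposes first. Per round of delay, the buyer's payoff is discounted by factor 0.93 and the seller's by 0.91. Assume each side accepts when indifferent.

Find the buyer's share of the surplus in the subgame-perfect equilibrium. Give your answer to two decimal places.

117.11

When the buyer proposes, the seller accepts any offer worth at least 0.91 times what the seller would get by proposing next round; and vice versa.
This gives x = 200 − 0.91y and y = 200 − 0.93x, where x and y are each side's share when it proposes.
Hence (1 − 0.91·0.93)x = 200(1 − 0.91), i.e. 0.1537·x = 18.
x ≈ 117.1113; the seller's share is 200 − x ≈ 82.8887.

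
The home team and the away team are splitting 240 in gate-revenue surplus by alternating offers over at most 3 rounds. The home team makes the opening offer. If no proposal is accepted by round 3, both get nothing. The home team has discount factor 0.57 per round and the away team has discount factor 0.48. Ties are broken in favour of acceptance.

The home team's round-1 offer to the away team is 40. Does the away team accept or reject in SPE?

Reject

Work out the away team's continuation value if the offer is rejected.
Round 3 (the home team proposes): the away team will accept anything ≥ 0, so the home team offers 0 and keeps 240.
Round 2 (the away team proposes): the home team can get 240 next round, worth 0.57 × 240 = 136.8 now; the away team offers that and keeps 103.2.
So by rejecting in round 1, the away team gets 103.2 next round, worth 0.48 × 103.2 = 49.536 now.
Offer 40 < 49.536, so the away team rejects.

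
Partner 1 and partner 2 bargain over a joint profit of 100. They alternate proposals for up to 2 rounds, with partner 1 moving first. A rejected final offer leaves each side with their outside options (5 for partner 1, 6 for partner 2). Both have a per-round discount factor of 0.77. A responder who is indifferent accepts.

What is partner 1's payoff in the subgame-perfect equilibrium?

26.85

Round 2 (partner 2 proposes): partner 1 gets 5 if talks fail, so partner 2 offers 5 and keeps 95.
Round 1 (partner 1 proposes): partner 2 can get 95 next round, worth 0.77 × 95 = 73.15 now. Partner 1 offers 73.15 and keeps 100 − 73.15 = 26.85.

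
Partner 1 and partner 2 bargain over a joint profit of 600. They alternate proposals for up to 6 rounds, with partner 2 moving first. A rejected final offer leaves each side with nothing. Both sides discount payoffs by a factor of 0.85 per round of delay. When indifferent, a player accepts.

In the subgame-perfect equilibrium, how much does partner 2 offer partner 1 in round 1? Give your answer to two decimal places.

397.99

Round 6 (partner 1 proposes): partner 2 will accept anything ≥ 0, so partner 1 offers 0 and keeps 600.
Round 5 (partner 2 proposes): partner 1 can get 600 next round, worth 0.85 × 600 = 510 now, so partner 2 offers 510, keeping 90.
Round 4 (partner 1 proposes): partner 2 can get 90 next round, worth 0.85 × 90 = 76.5 now; partner 1 offers that and keeps 523.5.
Round 3 (partner 2 proposes): partner 1 can get 523.5 next round, worth 0.85 × 523.5 = 444.975 now. Partner 2 offers 444.975 and keeps 600 − 444.975 = 155.025.
Round 2 (partner 1 proposes): partner 2 can get 155.025 next round, worth 0.85 × 155.025 = 131.77125 now, so partner 1 offers 131.77125, keeping 468.22875.
Round 1 (partner 2 proposes): partner 1 can get 468.22875 next round, worth 0.85 × 468.22875 = 397.9944375 now; partner 2 offers that and keeps 202.0055625.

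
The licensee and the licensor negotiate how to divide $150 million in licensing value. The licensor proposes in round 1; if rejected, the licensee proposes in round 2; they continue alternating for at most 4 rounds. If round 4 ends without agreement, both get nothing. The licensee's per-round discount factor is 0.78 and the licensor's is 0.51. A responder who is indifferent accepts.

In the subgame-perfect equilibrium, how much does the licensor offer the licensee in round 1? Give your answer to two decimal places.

Round 4 (the licensee proposes): the licensor will accept anything ≥ 0, so the licensee offers 0 and keeps 150.
Round 3 (the licensor proposes): the licensee can get 150 next round, worth 0.78 × 150 = 117 now; the licensor offers that and keeps 33.
Round 2 (the licensee proposes): the licensor can get 33 next round, worth 0.51 × 33 = 16.83 now. The licensee offers 16.83 and keeps 150 − 16.83 = 133.17.
Round 1 (the licensor proposes): the licensee can get 133.17 next round, worth 0.78 × 133.17 = 103.8726 now, so the licensor offers 103.8726, keeping 46.1274.

103.87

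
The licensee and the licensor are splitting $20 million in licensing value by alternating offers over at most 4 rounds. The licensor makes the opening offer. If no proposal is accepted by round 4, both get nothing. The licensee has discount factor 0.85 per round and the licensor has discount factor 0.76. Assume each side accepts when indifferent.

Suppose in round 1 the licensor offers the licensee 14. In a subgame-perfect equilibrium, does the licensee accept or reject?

Reject

Round 4 (the licensee proposes): rejection yields 0 for the licensor; the licensee offers 0 and keeps 20.
Round 3 (the licensor proposes): the licensee can get 20 next round, worth 0.85 × 20 = 17 now. The licensor offers 17 and keeps 20 − 17 = 3.
Round 2 (the licensee proposes): the licensor can get 3 next round, worth 0.76 × 3 = 2.28 now, so the licensee offers 2.28, keeping 17.72.
So by rejecting in round 1, the licensee gets 17.72 next round, worth 0.85 × 17.72 = 15.062 now.
Offer 14 < 15.062, so the licensee rejects.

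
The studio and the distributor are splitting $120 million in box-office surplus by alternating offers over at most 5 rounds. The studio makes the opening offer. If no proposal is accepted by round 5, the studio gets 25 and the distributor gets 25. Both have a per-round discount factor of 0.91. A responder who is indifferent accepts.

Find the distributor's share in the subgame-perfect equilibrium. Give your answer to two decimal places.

Round 5 (the studio proposes): the distributor gets 25 if talks fail, so the studio offers 25 and keeps 95.
Round 4 (the distributor proposes): the studio can get 95 next round, worth 0.91 × 95 = 86.45 now. The distributor offers 86.45 and keeps 120 − 86.45 = 33.55.
Round 3 (the studio proposes): the distributor can get 33.55 next round, worth 0.91 × 33.55 = 30.5305 now. The studio offers 30.5305 and keeps 120 − 30.5305 = 89.4695.
Round 2 (the distributor proposes): the studio can get 89.4695 next round, worth 0.91 × 89.4695 = 81.417245 now; the distributor offers that and keeps 38.582755.
Round 1 (the studio proposes): the distributor can get 38.582755 next round, worth 0.91 × 38.582755 = 35.11030705 now; the studio offers that and keeps 84.88969295.

35.11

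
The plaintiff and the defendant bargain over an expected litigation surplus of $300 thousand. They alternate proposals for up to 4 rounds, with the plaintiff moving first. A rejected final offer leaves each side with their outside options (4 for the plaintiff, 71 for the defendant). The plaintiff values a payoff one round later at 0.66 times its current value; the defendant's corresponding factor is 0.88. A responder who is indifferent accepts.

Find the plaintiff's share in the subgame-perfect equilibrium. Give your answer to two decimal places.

58.95

Round 4 (the defendant proposes): the plaintiff gets 4 if talks fail, so the defendant offers 4 and keeps 296.
Round 3 (the plaintiff proposes): the defendant can get 296 next round, worth 0.88 × 296 = 260.48 now; the plaintiff offers that and keeps 39.52.
Round 2 (the defendant proposes): the plaintiff can get 39.52 next round, worth 0.66 × 39.52 = 26.0832 now. The defendant offers 26.0832 and keeps 300 − 26.0832 = 273.9168.
Round 1 (the plaintiff proposes): the defendant can get 273.9168 next round, worth 0.88 × 273.9168 = 241.046784 now. The plaintiff offers 241.046784 and keeps 300 − 241.046784 = 58.953216.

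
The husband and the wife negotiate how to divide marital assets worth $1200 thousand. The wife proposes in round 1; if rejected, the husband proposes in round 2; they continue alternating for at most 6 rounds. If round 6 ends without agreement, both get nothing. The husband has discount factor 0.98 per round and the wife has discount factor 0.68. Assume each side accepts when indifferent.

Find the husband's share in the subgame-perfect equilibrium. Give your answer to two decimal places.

Round 6 (the husband proposes): the wife will accept anything ≥ 0, so the husband offers 0 and keeps 1200.
Round 5 (the wife proposes): the husband can get 1200 next round, worth 0.98 × 1200 = 1176 now, so the wife offers 1176, keeping 24.
Round 4 (the husband proposes): the wife can get 24 next round, worth 0.68 × 24 = 16.32 now. The husband offers 16.32 and keeps 1200 − 16.32 = 1183.68.
Round 3 (the wife proposes): the husband can get 1183.68 next round, worth 0.98 × 1183.68 = 1160.0064 now, so the wife offers 1160.0064, keeping 39.9936.
Round 2 (the husband proposes): the wife can get 39.9936 next round, worth 0.68 × 39.9936 = 27.195648 now, so the husband offers 27.195648, keeping 1172.804352.
Round 1 (the wife proposes): the husband can get 1172.804352 next round, worth 0.98 × 1172.804352 = 1149.34826496 now, so the wife offers 1149.34826496, keeping 50.65173504.

1149.35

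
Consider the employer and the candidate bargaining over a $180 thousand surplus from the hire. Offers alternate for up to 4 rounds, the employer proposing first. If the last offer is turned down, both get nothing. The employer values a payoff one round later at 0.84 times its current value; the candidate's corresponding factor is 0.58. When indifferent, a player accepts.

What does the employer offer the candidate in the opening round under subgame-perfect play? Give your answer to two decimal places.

Round 4 (the candidate proposes): rejection yields 0 for the employer; the candidate offers 0 and keeps 180.
Round 3 (the employer proposes): the candidate can get 180 next round, worth 0.58 × 180 = 104.4 now. The employer offers 104.4 and keeps 180 − 104.4 = 75.6.
Round 2 (the candidate proposes): the employer can get 75.6 next round, worth 0.84 × 75.6 = 63.504 now, so the candidate offers 63.504, keeping 116.496.
Round 1 (the employer proposes): the candidate can get 116.496 next round, worth 0.58 × 116.496 = 67.56768 now, so the employer offers 67.56768, keeping 112.43232.

67.57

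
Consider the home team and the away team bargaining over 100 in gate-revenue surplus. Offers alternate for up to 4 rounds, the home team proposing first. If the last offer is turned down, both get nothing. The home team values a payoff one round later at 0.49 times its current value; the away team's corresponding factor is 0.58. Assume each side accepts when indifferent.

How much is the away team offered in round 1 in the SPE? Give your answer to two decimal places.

Round 4 (the away team proposes): the home team will accept anything ≥ 0, so the away team offers 0 and keeps 100.
Round 3 (the home team proposes): the away team can get 100 next round, worth 0.58 × 100 = 58 now; the home team offers that and keeps 42.
Round 2 (the away team proposes): the home team can get 42 next round, worth 0.49 × 42 = 20.58 now; the away team offers that and keeps 79.42.
Round 1 (the home team proposes): the away team can get 79.42 next round, worth 0.58 × 79.42 = 46.0636 now, so the home team offers 46.0636, keeping 53.9364.

46.06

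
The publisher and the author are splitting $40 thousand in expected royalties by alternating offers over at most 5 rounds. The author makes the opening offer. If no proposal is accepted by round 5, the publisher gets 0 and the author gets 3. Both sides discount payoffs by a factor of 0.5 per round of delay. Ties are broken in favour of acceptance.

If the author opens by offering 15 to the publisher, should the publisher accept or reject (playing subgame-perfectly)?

Accept

Round 5 (the author proposes): rejection yields 0 for the publisher; the author offers 0 and keeps 40.
Round 4 (the publisher proposes): the author can get 40 next round, worth 0.5 × 40 = 20 now; the publisher offers that and keeps 20.
Round 3 (the author proposes): the publisher can get 20 next round, worth 0.5 × 20 = 10 now. The author offers 10 and keeps 40 − 10 = 30.
Round 2 (the publisher proposes): the author can get 30 next round, worth 0.5 × 30 = 15 now; the publisher offers that and keeps 25.
So by rejecting in round 1, the publisher gets 25 next round, worth 0.5 × 25 = 12.5 now.
Offer 15 ≥ 12.5, so the publisher accepts.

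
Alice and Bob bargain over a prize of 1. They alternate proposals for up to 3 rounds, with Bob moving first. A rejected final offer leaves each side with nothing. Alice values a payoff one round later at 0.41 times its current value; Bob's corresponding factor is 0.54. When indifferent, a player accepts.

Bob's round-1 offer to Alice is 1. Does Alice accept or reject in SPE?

Accept

Round 3 (Bob proposes): Alice will accept anything ≥ 0, so Bob offers 0 and keeps 1.
Round 2 (Alice proposes): Bob can get 1 next round, worth 0.54 × 1 = 0.54 now. Alice offers 0.54 and keeps 1 − 0.54 = 0.46.
So by rejecting in round 1, Alice gets 0.46 next round, worth 0.41 × 0.46 = 0.1886 now.
Offer 1 ≥ 0.1886, so Alice accepts.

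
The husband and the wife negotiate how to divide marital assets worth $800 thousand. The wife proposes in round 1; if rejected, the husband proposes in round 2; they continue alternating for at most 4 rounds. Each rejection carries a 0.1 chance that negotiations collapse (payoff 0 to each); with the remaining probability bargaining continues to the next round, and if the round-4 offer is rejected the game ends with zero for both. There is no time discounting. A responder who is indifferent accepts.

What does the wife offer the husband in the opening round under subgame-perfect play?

655.2

By backward induction:
Round 4 (the husband proposes): rejection yields 0 for the wife; the husband offers 0 and keeps 800.
Round 3 (the wife proposes): rejecting gives the husband an expected 0.9 × 800 = 720. The wife offers 720 and keeps 800 − 720 = 80.
Round 2 (the husband proposes): rejecting gives the wife an expected 0.9 × 80 = 72, so the husband offers 72, keeping 728.
Round 1 (the wife proposes): rejecting gives the husband an expected 0.9 × 728 = 655.2; the wife offers that and keeps 144.8.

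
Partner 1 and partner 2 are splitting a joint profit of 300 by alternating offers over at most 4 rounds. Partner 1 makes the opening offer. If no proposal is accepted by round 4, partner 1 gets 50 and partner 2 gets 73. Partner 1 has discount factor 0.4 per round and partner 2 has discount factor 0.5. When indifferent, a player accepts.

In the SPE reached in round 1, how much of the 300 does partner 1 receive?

Round 4 (partner 2 proposes): partner 1 gets 50 if talks fail, so partner 2 offers 50 and keeps 250.
Round 3 (partner 1 proposes): partner 2 can get 250 next round, worth 0.5 × 250 = 125 now. Partner 1 offers 125 and keeps 300 − 125 = 175.
Round 2 (partner 2 proposes): partner 1 can get 175 next round, worth 0.4 × 175 = 70 now, so partner 2 offers 70, keeping 230.
Round 1 (partner 1 proposes): partner 2 can get 230 next round, worth 0.5 × 230 = 115 now; partner 1 offers that and keeps 185.

185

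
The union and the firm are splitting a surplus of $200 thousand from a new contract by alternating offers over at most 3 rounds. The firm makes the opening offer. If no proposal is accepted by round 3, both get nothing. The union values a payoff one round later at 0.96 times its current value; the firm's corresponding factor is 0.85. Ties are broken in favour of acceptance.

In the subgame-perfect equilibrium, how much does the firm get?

Round 3 (the firm proposes): rejection yields 0 for the union; the firm offers 0 and keeps 200.
Round 2 (the union proposes): the firm can get 200 next round, worth 0.85 × 200 = 170 now; the union offers that and keeps 30.
Round 1 (the firm proposes): the union can get 30 next round, worth 0.96 × 30 = 28.8 now; the firm offers that and keeps 171.2.

171.2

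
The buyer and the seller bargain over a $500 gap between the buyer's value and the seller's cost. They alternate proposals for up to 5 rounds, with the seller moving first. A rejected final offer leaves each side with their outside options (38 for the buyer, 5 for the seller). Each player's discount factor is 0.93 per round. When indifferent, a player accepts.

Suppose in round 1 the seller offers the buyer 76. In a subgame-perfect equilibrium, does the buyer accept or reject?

Round 5 (the seller proposes): the buyer gets 38 if talks fail, so the seller offers 38 and keeps 462.
Round 4 (the buyer proposes): the seller can get 462 next round, worth 0.93 × 462 = 429.66 now; the buyer offers that and keeps 70.34.
Round 3 (the seller proposes): the buyer can get 70.34 next round, worth 0.93 × 70.34 = 65.4162 now; the seller offers that and keeps 434.5838.
Round 2 (the buyer proposes): the seller can get 434.5838 next round, worth 0.93 × 434.5838 = 404.162934 now. The buyer offers 404.162934 and keeps 500 − 404.162934 = 95.837066.
So by rejecting in round 1, the buyer gets 95.837066 next round, worth 0.93 × 95.837066 = 89.12847138 now.
Offer 76 < 89.12847138, so the buyer rejects.

Reject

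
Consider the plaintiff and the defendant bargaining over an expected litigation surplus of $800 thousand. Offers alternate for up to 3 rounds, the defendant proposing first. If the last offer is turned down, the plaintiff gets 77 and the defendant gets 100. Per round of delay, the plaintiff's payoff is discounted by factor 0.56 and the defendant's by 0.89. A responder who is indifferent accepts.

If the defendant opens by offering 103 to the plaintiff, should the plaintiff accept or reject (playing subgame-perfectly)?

Work out the plaintiff's continuation value if the offer is rejected.
Round 3 (the defendant proposes): the plaintiff gets 77 if talks fail, so the defendant offers 77 and keeps 723.
Round 2 (the plaintiff proposes): the defendant can get 723 next round, worth 0.89 × 723 = 643.47 now. The plaintiff offers 643.47 and keeps 800 − 643.47 = 156.53.
So by rejecting in round 1, the plaintiff gets 156.53 next round, worth 0.56 × 156.53 = 87.6568 now.
Offer 103 ≥ 87.6568, so the plaintiff accepts.

Accept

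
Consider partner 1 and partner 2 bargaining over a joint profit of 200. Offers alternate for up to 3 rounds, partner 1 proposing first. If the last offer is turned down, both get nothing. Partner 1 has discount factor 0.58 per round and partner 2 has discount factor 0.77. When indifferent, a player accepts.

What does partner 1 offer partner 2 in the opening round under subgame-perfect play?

Round 3 (partner 1 proposes): rejection yields 0 for partner 2; partner 1 offers 0 and keeps 200.
Round 2 (partner 2 proposes): partner 1 can get 200 next round, worth 0.58 × 200 = 116 now; partner 2 offers that and keeps 84.
Round 1 (partner 1 proposes): partner 2 can get 84 next round, worth 0.77 × 84 = 64.68 now, so partner 1 offers 64.68, keeping 135.32.

64.68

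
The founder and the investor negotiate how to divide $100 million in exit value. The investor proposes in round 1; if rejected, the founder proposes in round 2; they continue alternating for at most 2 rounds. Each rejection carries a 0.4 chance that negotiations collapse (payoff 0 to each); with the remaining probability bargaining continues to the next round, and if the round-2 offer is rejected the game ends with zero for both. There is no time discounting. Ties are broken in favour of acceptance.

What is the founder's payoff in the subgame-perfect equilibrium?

Round 2 (the founder proposes): the investor will accept anything ≥ 0, so the founder offers 0 and keeps 100.
Round 1 (the investor proposes): rejecting gives the founder an expected 0.6 × 100 = 60, so the investor offers 60, keeping 40.

60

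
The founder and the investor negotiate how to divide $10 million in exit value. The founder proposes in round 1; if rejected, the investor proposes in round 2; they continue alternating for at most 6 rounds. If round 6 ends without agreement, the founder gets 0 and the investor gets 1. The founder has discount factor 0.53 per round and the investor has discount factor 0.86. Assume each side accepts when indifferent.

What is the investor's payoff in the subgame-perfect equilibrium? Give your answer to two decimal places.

Round 6 (the investor proposes): the founder will accept anything ≥ 0, so the investor offers 0 and keeps 10.
Round 5 (the founder proposes): the investor can get 10 next round, worth 0.86 × 10 = 8.6 now; the founder offers that and keeps 1.4.
Round 4 (the investor proposes): the founder can get 1.4 next round, worth 0.53 × 1.4 = 0.742 now. The investor offers 0.742 and keeps 10 − 0.742 = 9.258.
Round 3 (the founder proposes): the investor can get 9.258 next round, worth 0.86 × 9.258 = 7.96188 now, so the founder offers 7.96188, keeping 2.03812.
Round 2 (the investor proposes): the founder can get 2.03812 next round, worth 0.53 × 2.03812 = 1.0802036 now. The investor offers 1.0802036 and keeps 10 − 1.0802036 = 8.9197964.
Round 1 (the founder proposes): the investor can get 8.9197964 next round, worth 0.86 × 8.9197964 = 7.671024904 now, so the founder offers 7.671024904, keeping 2.328975096.

7.67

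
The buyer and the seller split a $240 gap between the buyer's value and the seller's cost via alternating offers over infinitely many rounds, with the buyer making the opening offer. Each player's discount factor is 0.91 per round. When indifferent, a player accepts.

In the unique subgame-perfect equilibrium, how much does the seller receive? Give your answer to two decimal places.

In a stationary SPE each proposer offers the other exactly their discounted continuation value.
If the buyer keeps x when proposing and the seller keeps y when proposing, then x = 240 − 0.91y and y = 240 − 0.91x.
Solving: x = 240(1 − 0.91) / (1 − 0.91·0.91) = 21.6 / 0.1719 ≈ 125.6545.
The seller gets 240 − 125.6545 ≈ 114.3455.

114.35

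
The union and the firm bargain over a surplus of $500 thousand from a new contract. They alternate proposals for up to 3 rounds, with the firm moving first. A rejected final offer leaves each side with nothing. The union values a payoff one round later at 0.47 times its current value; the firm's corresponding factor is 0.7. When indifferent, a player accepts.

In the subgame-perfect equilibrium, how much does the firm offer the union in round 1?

Round 3 (the firm proposes): the union will accept anything ≥ 0, so the firm offers 0 and keeps 500.
Round 2 (the union proposes): the firm can get 500 next round, worth 0.7 × 500 = 350 now, so the union offers 350, keeping 150.
Round 1 (the firm proposes): the union can get 150 next round, worth 0.47 × 150 = 70.5 now; the firm offers that and keeps 429.5.

70.5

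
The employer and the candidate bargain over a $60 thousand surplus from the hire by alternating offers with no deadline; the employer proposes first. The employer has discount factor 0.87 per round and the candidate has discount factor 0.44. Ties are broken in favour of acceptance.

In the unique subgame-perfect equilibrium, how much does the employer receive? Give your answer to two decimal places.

54.44

Let x be the employer's share when the employer proposes and y be the candidate's share when the candidate proposes.
The candidate accepts iff offered ≥ 0.44·y, so x = 60 − 0.44y. Symmetrically y = 60 − 0.87x.
Substituting: x = 60 − 0.44(60 − 0.87x), giving x(1 − 0.87·0.44) = 60(1 − 0.44).
So x = 60 × 0.56 / 0.6172 ≈ 54.4394, and the candidate receives 60 − x ≈ 5.5606.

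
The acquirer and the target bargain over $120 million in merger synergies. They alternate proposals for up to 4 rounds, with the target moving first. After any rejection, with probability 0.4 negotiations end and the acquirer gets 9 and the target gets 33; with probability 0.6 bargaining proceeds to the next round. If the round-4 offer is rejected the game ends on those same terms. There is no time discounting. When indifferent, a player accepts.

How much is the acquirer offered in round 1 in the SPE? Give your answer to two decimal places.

44.57

Round 4 (the acquirer proposes): the target gets 33 if talks fail, so the acquirer offers 33 and keeps 87.
Round 3 (the target proposes): rejecting gives the acquirer an expected 0.6 × 87 + 0.4 × 9 = 55.8. The target offers 55.8 and keeps 120 − 55.8 = 64.2.
Round 2 (the acquirer proposes): rejecting gives the target an expected 0.6 × 64.2 + 0.4 × 33 = 51.72. The acquirer offers 51.72 and keeps 120 − 51.72 = 68.28.
Round 1 (the target proposes): rejecting gives the acquirer an expected 0.6 × 68.28 + 0.4 × 9 = 44.568. The target offers 44.568 and keeps 120 − 44.568 = 75.432.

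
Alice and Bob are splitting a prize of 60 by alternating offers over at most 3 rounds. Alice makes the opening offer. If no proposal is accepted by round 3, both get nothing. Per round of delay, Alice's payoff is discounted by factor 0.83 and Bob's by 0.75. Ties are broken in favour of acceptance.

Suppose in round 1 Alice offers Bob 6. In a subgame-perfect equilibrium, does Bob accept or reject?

Reject

Round 3 (Alice proposes): rejection yields 0 for Bob; Alice offers 0 and keeps 60.
Round 2 (Bob proposes): Alice can get 60 next round, worth 0.83 × 60 = 49.8 now. Bob offers 49.8 and keeps 60 − 49.8 = 10.2.
So by rejecting in round 1, Bob gets 10.2 next round, worth 0.75 × 10.2 = 7.65 now.
Offer 6 < 7.65, so Bob rejects.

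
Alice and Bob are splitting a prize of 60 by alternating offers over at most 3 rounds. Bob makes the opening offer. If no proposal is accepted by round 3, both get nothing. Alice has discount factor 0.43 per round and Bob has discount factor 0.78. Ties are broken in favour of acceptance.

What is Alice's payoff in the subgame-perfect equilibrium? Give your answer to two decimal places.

5.68

Round 3 (Bob proposes): Alice will accept anything ≥ 0, so Bob offers 0 and keeps 60.
Round 2 (Alice proposes): Bob can get 60 next round, worth 0.78 × 60 = 46.8 now, so Alice offers 46.8, keeping 13.2.
Round 1 (Bob proposes): Alice can get 13.2 next round, worth 0.43 × 13.2 = 5.676 now. Bob offers 5.676 and keeps 60 − 5.676 = 54.324.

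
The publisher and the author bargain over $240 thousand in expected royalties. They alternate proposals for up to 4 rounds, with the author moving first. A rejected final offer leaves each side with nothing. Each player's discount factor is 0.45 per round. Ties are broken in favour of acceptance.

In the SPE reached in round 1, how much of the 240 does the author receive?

158.73

Round 4 (the publisher proposes): rejection yields 0 for the author; the publisher offers 0 and keeps 240.
Round 3 (the author proposes): the publisher can get 240 next round, worth 0.45 × 240 = 108 now; the author offers that and keeps 132.
Round 2 (the publisher proposes): the author can get 132 next round, worth 0.45 × 132 = 59.4 now, so the publisher offers 59.4, keeping 180.6.
Round 1 (the author proposes): the publisher can get 180.6 next round, worth 0.45 × 180.6 = 81.27 now. The author offers 81.27 and keeps 240 − 81.27 = 158.73.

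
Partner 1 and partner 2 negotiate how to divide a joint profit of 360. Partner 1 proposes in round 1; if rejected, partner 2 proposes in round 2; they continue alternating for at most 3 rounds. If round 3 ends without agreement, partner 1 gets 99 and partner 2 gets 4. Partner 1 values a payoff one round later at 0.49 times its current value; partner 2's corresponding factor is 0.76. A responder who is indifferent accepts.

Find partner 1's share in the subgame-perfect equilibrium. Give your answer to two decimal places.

218.97

Round 3 (partner 1 proposes): partner 2 gets 4 if talks fail, so partner 1 offers 4 and keeps 356.
Round 2 (partner 2 proposes): partner 1 can get 356 next round, worth 0.49 × 356 = 174.44 now. Partner 2 offers 174.44 and keeps 360 − 174.44 = 185.56.
Round 1 (partner 1 proposes): partner 2 can get 185.56 next round, worth 0.76 × 185.56 = 141.0256 now; partner 1 offers that and keeps 218.9744.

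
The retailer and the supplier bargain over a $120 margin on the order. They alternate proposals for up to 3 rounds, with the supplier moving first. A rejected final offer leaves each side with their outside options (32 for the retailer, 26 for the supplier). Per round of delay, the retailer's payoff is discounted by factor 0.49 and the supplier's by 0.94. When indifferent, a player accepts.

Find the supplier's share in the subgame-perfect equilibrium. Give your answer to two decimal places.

Round 3 (the supplier proposes): the retailer gets 32 if talks fail, so the supplier offers 32 and keeps 88.
Round 2 (the retailer proposes): the supplier can get 88 next round, worth 0.94 × 88 = 82.72 now. The retailer offers 82.72 and keeps 120 − 82.72 = 37.28.
Round 1 (the supplier proposes): the retailer can get 37.28 next round, worth 0.49 × 37.28 = 18.2672 now, so the supplier offers 18.2672, keeping 101.7328.

101.73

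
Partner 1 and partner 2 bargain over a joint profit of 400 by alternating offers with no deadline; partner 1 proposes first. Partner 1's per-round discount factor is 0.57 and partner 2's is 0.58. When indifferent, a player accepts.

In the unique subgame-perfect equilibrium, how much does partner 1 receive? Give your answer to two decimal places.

When partner 1 proposes, partner 2 accepts any offer worth at least 0.58 times what partner 2 would get by proposing next round; and vice versa.
This gives x = 400 − 0.58y and y = 400 − 0.57x, where x and y are each side's share when it proposes.
Hence (1 − 0.58·0.57)x = 400(1 − 0.58), i.e. 0.6694·x = 168.
x ≈ 250.9710; partner 2's share is 400 − x ≈ 149.0290.

250.97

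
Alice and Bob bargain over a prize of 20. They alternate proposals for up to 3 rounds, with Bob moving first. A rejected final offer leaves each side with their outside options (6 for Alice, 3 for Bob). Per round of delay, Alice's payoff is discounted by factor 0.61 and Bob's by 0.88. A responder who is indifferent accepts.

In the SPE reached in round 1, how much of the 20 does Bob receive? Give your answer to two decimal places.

By backward induction:
Round 3 (Bob proposes): Alice gets 6 if talks fail, so Bob offers 6 and keeps 14.
Round 2 (Alice proposes): Bob can get 14 next round, worth 0.88 × 14 = 12.32 now, so Alice offers 12.32, keeping 7.68.
Round 1 (Bob proposes): Alice can get 7.68 next round, worth 0.61 × 7.68 = 4.6848 now. Bob offers 4.6848 and keeps 20 − 4.6848 = 15.3152.

15.32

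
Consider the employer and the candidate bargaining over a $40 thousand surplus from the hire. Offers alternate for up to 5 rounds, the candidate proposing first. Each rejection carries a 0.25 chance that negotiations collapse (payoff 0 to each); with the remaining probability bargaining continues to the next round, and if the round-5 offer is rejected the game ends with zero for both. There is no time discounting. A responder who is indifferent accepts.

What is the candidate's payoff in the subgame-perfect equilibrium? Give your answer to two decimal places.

Round 5 (the candidate proposes): rejection yields 0 for the employer; the candidate offers 0 and keeps 40.
Round 4 (the employer proposes): rejecting gives the candidate an expected 0.75 × 40 = 30. The employer offers 30 and keeps 40 − 30 = 10.
Round 3 (the candidate proposes): rejecting gives the employer an expected 0.75 × 10 = 7.5. The candidate offers 7.5 and keeps 40 − 7.5 = 32.5.
Round 2 (the employer proposes): rejecting gives the candidate an expected 0.75 × 32.5 = 24.375. The employer offers 24.375 and keeps 40 − 24.375 = 15.625.
Round 1 (the candidate proposes): rejecting gives the employer an expected 0.75 × 15.625 = 11.71875; the candidate offers that and keeps 28.28125.

28.28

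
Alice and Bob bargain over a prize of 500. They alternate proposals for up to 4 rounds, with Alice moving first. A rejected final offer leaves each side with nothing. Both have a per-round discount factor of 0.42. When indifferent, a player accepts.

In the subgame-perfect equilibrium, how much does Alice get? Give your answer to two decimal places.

341.16

Round 4 (Bob proposes): rejection yields 0 for Alice; Bob offers 0 and keeps 500.
Round 3 (Alice proposes): Bob can get 500 next round, worth 0.42 × 500 = 210 now; Alice offers that and keeps 290.
Round 2 (Bob proposes): Alice can get 290 next round, worth 0.42 × 290 = 121.8 now; Bob offers that and keeps 378.2.
Round 1 (Alice proposes): Bob can get 378.2 next round, worth 0.42 × 378.2 = 158.844 now. Alice offers 158.844 and keeps 500 − 158.844 = 341.156.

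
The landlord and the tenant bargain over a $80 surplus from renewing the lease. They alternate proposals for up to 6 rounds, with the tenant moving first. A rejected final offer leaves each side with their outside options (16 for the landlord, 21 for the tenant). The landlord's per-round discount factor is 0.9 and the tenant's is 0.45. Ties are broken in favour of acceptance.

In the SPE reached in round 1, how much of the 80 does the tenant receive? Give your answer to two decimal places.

Round 6 (the landlord proposes): the tenant gets 21 if talks fail, so the landlord offers 21 and keeps 59.
Round 5 (the tenant proposes): the landlord can get 59 next round, worth 0.9 × 59 = 53.1 now. The tenant offers 53.1 and keeps 80 − 53.1 = 26.9.
Round 4 (the landlord proposes): the tenant can get 26.9 next round, worth 0.45 × 26.9 = 12.105 now; the landlord offers that and keeps 67.895.
Round 3 (the tenant proposes): the landlord can get 67.895 next round, worth 0.9 × 67.895 = 61.1055 now, so the tenant offers 61.1055, keeping 18.8945.
Round 2 (the landlord proposes): the tenant can get 18.8945 next round, worth 0.45 × 18.8945 = 8.502525 now; the landlord offers that and keeps 71.497475.
Round 1 (the tenant proposes): the landlord can get 71.497475 next round, worth 0.9 × 71.497475 = 64.3477275 now; the tenant offers that and keeps 15.6522725.

15.65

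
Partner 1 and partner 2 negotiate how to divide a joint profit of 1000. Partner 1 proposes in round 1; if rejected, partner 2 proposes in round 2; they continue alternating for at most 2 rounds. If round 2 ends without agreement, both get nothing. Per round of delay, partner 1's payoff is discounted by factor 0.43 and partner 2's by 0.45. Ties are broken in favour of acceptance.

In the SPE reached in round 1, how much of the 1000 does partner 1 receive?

Round 2 (partner 2 proposes): rejection yields 0 for partner 1; partner 2 offers 0 and keeps 1000.
Round 1 (partner 1 proposes): partner 2 can get 1000 next round, worth 0.45 × 1000 = 450 now, so partner 1 offers 450, keeping 550.

550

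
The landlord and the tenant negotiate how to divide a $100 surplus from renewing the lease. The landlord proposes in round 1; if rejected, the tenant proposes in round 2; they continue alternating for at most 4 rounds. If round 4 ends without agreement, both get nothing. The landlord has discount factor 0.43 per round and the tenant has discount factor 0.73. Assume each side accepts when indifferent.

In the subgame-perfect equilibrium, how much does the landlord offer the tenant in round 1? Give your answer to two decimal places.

Round 4 (the tenant proposes): the landlord will accept anything ≥ 0, so the tenant offers 0 and keeps 100.
Round 3 (the landlord proposes): the tenant can get 100 next round, worth 0.73 × 100 = 73 now. The landlord offers 73 and keeps 100 − 73 = 27.
Round 2 (the tenant proposes): the landlord can get 27 next round, worth 0.43 × 27 = 11.61 now; the tenant offers that and keeps 88.39.
Round 1 (the landlord proposes): the tenant can get 88.39 next round, worth 0.73 × 88.39 = 64.5247 now. The landlord offers 64.5247 and keeps 100 − 64.5247 = 35.4753.

64.52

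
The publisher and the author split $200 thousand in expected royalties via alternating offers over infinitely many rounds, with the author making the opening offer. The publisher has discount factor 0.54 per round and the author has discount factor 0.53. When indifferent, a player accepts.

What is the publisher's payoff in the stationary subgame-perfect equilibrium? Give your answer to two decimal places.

Let x be the author's share when the author proposes and y be the publisher's share when the publisher proposes.
The publisher accepts iff offered ≥ 0.54·y, so x = 200 − 0.54y. Symmetrically y = 200 − 0.53x.
Substituting: x = 200 − 0.54(200 − 0.53x), giving x(1 − 0.53·0.54) = 200(1 − 0.54).
So x = 200 × 0.46 / 0.7138 ≈ 128.8876, and the publisher receives 200 − x ≈ 71.1124.

71.11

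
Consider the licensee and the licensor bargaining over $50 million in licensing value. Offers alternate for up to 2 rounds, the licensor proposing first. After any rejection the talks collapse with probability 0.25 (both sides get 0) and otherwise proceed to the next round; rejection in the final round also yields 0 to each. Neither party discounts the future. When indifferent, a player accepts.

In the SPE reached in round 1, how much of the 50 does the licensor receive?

Round 2 (the licensee proposes): rejection yields 0 for the licensor; the licensee offers 0 and keeps 50.
Round 1 (the licensor proposes): rejecting gives the licensee an expected 0.75 × 50 = 37.5, so the licensor offers 37.5, keeping 12.5.

12.5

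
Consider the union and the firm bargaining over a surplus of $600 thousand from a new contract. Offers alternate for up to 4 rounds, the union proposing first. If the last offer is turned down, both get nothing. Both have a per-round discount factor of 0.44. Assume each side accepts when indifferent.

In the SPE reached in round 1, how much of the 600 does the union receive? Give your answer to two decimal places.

401.05

Round 4 (the firm proposes): the union will accept anything ≥ 0, so the firm offers 0 and keeps 600.
Round 3 (the union proposes): the firm can get 600 next round, worth 0.44 × 600 = 264 now, so the union offers 264, keeping 336.
Round 2 (the firm proposes): the union can get 336 next round, worth 0.44 × 336 = 147.84 now. The firm offers 147.84 and keeps 600 − 147.84 = 452.16.
Round 1 (the union proposes): the firm can get 452.16 next round, worth 0.44 × 452.16 = 198.9504 now, so the union offers 198.9504, keeping 401.0496.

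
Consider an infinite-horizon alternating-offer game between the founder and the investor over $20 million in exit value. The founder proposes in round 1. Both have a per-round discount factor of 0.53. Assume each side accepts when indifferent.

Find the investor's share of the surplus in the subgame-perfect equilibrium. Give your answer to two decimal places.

6.93

When the founder proposes, the investor accepts any offer worth at least 0.53 times what the investor would get by proposing next round; and vice versa.
This gives x = 20 − 0.53y and y = 20 − 0.53x, where x and y are each side's share when it proposes.
Hence (1 − 0.53·0.53)x = 20(1 − 0.53), i.e. 0.7191·x = 9.4.
x ≈ 13.0719; the investor's share is 20 − x ≈ 6.9281.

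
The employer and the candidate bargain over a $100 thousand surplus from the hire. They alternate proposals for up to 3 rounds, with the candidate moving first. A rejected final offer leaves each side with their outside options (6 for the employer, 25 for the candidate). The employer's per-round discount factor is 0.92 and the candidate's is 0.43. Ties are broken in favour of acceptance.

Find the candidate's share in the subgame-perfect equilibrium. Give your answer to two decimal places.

45.19

Round 3 (the candidate proposes): the employer gets 6 if talks fail, so the candidate offers 6 and keeps 94.
Round 2 (the employer proposes): the candidate can get 94 next round, worth 0.43 × 94 = 40.42 now; the employer offers that and keeps 59.58.
Round 1 (the candidate proposes): the employer can get 59.58 next round, worth 0.92 × 59.58 = 54.8136 now. The candidate offers 54.8136 and keeps 100 − 54.8136 = 45.1864.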